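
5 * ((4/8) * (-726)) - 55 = -1870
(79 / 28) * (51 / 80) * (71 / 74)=286059 / 165760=1.73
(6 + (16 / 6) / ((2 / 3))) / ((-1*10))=-1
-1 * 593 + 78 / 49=-28979 / 49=-591.41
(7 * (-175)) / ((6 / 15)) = -6125 / 2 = -3062.50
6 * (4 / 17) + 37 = 653 / 17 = 38.41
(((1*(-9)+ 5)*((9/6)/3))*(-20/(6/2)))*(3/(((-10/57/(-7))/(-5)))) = -7980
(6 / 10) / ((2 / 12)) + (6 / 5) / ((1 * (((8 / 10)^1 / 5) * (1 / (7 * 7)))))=3711 / 10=371.10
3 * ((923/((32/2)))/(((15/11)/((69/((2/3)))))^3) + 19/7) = 8475130031457/112000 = 75670803.85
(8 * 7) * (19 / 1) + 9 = 1073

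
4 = 4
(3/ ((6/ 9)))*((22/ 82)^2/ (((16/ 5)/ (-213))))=-1159785/ 53792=-21.56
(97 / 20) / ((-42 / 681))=-22019 / 280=-78.64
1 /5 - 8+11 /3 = -4.13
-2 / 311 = -0.01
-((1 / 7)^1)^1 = -1 / 7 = -0.14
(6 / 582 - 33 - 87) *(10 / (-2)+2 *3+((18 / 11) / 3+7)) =-1094066 / 1067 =-1025.37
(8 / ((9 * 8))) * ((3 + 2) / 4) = 5 / 36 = 0.14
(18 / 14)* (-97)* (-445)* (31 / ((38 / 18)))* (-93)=-10080020295 / 133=-75789626.28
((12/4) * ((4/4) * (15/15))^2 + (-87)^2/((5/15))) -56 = 22654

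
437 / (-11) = -437 / 11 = -39.73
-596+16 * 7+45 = -439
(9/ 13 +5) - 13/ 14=867/ 182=4.76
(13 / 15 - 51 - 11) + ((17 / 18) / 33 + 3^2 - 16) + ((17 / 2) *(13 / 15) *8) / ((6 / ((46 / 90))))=-2810413 / 44550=-63.08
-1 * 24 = -24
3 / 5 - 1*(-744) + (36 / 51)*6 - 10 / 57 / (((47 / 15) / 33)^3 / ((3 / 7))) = 775827955059 / 1173719015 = 661.00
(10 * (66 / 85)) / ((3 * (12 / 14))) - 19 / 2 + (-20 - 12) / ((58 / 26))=-61601 / 2958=-20.83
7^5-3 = 16804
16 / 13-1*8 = -88 / 13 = -6.77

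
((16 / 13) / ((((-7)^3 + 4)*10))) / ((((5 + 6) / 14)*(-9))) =112 / 2181465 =0.00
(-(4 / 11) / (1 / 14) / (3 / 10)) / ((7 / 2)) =-160 / 33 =-4.85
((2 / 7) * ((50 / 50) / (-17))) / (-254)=1 / 15113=0.00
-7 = -7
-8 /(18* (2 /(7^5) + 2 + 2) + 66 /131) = -8806868 /79818801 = -0.11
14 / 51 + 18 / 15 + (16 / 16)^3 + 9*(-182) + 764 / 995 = -82955777 / 50745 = -1634.76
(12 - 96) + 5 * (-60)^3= -1080084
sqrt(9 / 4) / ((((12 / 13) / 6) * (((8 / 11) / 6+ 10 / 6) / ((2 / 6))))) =429 / 236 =1.82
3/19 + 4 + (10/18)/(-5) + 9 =2231/171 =13.05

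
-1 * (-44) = 44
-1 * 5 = -5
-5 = -5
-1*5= -5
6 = 6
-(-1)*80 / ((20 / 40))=160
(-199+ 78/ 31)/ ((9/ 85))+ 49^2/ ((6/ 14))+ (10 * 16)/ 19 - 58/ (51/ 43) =333989050/ 90117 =3706.17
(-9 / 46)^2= 81 / 2116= 0.04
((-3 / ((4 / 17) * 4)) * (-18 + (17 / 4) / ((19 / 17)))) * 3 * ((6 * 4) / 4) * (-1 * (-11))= 8960.31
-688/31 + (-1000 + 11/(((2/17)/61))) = 290241/62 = 4681.31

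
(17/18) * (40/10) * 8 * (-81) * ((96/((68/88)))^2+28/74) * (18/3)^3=-5133533988096/629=-8161421284.73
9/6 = 1.50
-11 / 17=-0.65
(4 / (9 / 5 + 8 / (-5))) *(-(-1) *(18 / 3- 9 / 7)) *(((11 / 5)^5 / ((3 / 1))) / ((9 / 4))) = 28344976 / 39375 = 719.87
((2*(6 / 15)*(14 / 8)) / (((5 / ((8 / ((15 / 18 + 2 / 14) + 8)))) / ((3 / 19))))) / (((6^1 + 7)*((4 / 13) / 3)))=0.03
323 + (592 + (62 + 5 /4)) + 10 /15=11747 /12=978.92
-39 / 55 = -0.71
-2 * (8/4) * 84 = -336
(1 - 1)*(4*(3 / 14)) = 0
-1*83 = -83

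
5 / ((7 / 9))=45 / 7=6.43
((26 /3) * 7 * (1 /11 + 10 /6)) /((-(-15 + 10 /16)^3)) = 5404672 /150566625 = 0.04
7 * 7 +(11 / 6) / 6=1775 / 36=49.31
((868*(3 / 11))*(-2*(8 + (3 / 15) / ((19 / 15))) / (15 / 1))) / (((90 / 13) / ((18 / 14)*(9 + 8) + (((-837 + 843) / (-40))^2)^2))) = -33981747059 / 41800000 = -812.96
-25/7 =-3.57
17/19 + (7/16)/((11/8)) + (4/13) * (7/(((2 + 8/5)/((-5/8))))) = 82063/97812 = 0.84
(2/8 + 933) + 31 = 3857/4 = 964.25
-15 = -15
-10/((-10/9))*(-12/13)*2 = -216/13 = -16.62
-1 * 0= 0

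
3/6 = 1/2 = 0.50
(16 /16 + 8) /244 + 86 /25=21209 /6100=3.48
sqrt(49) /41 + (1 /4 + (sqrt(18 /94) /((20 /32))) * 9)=69 /164 + 216 * sqrt(47) /235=6.72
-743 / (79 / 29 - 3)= 21547 / 8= 2693.38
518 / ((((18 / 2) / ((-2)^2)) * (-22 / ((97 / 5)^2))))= -9747724 / 2475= -3938.47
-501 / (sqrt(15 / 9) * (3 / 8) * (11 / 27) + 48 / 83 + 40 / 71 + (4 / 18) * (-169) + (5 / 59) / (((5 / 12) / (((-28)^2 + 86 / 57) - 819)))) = 11.64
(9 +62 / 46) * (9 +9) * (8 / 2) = 17136 / 23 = 745.04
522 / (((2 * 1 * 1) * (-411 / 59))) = -5133 / 137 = -37.47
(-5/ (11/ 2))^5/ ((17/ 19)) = -1900000/ 2737867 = -0.69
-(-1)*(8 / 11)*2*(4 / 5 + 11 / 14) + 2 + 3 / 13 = 22709 / 5005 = 4.54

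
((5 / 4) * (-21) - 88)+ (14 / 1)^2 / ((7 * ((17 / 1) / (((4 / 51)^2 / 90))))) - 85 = -199.25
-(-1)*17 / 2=17 / 2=8.50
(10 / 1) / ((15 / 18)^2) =14.40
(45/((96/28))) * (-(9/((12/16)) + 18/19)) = -12915/76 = -169.93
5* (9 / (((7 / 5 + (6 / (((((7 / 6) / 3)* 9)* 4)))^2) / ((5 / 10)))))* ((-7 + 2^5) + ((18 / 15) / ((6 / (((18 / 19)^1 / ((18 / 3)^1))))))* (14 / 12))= 10489185 / 29488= 355.71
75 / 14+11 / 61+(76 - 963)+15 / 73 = -881.26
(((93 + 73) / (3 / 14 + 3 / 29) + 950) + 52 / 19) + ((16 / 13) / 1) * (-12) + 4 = 46660726 / 31863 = 1464.42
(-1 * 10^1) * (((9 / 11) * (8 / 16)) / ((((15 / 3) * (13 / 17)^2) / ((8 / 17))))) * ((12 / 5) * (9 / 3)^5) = -3569184 / 9295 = -383.99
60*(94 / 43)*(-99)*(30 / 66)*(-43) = 253800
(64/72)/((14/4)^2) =32/441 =0.07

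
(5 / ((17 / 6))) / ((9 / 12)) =40 / 17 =2.35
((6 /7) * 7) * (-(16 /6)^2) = -128 /3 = -42.67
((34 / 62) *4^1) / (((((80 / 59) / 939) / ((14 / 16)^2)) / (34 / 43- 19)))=-36134692839 / 1706240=-21177.97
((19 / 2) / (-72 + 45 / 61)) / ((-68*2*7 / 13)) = 15067 / 8276688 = 0.00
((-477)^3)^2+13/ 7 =82453351699298236/ 7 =11779050242756890.86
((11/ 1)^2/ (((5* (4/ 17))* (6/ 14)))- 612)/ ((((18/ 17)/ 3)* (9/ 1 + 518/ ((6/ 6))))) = -22321/ 11160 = -2.00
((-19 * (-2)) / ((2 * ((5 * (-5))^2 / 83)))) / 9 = 1577 / 5625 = 0.28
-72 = -72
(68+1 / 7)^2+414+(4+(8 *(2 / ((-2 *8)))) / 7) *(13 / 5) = 1241532 / 245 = 5067.48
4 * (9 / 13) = 36 / 13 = 2.77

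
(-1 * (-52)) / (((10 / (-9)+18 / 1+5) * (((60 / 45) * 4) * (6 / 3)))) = 351 / 1576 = 0.22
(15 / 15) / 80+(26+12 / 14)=15047 / 560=26.87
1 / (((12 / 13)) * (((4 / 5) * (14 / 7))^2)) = 0.42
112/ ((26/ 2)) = 112/ 13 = 8.62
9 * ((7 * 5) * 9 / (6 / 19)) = 17955 / 2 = 8977.50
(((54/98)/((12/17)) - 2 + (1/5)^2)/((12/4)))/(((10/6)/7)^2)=-17337/2500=-6.93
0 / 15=0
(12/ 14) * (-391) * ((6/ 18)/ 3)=-37.24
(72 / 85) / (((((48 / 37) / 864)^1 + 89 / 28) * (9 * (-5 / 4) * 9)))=-33152 / 12601675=-0.00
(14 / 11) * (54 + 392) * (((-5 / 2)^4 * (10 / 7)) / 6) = 5279.36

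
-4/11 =-0.36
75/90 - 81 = -481/6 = -80.17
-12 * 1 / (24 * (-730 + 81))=1 / 1298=0.00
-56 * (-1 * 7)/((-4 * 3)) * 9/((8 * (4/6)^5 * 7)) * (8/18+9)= -48195/128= -376.52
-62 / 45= -1.38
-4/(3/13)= -52/3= -17.33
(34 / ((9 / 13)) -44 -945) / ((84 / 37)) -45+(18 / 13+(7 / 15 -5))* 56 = -31219963 / 49140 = -635.33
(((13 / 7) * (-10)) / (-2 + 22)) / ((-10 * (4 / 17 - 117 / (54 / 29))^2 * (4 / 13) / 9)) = 3956121 / 5707551500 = 0.00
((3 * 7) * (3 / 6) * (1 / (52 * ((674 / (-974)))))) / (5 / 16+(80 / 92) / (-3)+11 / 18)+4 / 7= 7145030 / 64370033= 0.11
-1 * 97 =-97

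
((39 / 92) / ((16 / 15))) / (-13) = -45 / 1472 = -0.03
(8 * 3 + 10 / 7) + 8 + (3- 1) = 248 / 7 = 35.43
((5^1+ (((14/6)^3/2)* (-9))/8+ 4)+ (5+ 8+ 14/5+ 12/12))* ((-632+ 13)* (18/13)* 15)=-239820.84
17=17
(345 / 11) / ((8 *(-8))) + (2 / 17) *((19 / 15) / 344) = -3779581 / 7719360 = -0.49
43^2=1849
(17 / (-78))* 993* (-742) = 2087617 / 13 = 160585.92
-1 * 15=-15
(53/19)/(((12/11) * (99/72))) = 106/57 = 1.86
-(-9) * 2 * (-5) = -90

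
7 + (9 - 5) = 11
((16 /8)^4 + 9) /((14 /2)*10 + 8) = 25 /78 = 0.32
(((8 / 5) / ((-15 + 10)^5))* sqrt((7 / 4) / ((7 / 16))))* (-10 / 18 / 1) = 16 / 28125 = 0.00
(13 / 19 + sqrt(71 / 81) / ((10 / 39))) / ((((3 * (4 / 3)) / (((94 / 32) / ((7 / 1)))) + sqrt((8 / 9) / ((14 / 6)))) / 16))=-57434 * sqrt(2982) / 7869585-114868 * sqrt(42) / 9968141 + 11496576 / 9968141 + 1916096 * sqrt(71) / 2623195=6.83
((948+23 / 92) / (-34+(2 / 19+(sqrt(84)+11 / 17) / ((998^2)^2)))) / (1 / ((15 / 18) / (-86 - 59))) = 98140905611205703588* sqrt(21) / 10262027175290898278716907645283915+1649964108217550595289274502576602 / 10262027175290898278716907645283915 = 0.16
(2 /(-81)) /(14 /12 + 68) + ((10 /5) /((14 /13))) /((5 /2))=58238 /78435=0.74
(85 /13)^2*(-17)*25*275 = -844421875 /169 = -4996579.14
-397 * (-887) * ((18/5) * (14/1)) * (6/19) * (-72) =-38335260096/95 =-403529053.64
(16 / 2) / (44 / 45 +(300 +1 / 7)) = 2520 / 94853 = 0.03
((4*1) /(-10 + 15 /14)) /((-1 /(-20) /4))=-896 /25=-35.84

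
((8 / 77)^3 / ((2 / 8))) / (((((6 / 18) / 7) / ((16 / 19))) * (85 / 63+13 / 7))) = 442368 / 17879323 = 0.02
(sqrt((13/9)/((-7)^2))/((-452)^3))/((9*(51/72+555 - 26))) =-sqrt(13)/9245148978744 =-0.00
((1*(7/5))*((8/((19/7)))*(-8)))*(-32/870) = 1.21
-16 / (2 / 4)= -32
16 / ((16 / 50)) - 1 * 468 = -418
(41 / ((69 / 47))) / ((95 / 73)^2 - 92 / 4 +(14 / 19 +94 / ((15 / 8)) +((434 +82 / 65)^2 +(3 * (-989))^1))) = 824342610325 / 5505405178722611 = 0.00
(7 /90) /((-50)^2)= 7 /225000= 0.00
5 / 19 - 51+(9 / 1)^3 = 12887 / 19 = 678.26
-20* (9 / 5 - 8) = 124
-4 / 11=-0.36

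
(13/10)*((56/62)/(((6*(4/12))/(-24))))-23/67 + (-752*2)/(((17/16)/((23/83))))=-5959305743/14653235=-406.69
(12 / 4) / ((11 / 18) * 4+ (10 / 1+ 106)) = 27 / 1066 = 0.03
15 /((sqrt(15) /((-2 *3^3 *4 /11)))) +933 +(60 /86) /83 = 856.96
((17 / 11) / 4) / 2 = 17 / 88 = 0.19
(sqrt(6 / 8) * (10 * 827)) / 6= 4135 * sqrt(3) / 6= 1193.67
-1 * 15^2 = -225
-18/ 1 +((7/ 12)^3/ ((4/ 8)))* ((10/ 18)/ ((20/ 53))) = -541693/ 31104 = -17.42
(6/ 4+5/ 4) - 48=-181/ 4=-45.25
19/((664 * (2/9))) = 171/1328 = 0.13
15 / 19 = 0.79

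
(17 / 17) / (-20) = -1 / 20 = -0.05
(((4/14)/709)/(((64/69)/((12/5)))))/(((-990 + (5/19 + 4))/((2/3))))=-437/619680180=-0.00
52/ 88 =13/ 22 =0.59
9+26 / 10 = 58 / 5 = 11.60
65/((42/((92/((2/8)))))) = 11960/21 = 569.52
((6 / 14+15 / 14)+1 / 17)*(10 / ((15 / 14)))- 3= 589 / 51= 11.55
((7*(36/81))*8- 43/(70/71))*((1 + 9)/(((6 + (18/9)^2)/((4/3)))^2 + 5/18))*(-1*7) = 47188/2035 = 23.19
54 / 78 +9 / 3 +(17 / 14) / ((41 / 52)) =19522 / 3731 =5.23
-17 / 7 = -2.43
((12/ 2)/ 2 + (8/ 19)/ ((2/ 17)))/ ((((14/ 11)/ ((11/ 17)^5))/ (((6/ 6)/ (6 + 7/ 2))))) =221445125/ 3587978639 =0.06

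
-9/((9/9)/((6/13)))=-54/13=-4.15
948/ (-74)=-474/ 37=-12.81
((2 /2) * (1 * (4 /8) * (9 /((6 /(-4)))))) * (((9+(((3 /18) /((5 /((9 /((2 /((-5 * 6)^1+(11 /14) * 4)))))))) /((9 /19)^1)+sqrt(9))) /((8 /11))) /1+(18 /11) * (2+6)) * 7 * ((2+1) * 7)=-3472707 /440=-7892.52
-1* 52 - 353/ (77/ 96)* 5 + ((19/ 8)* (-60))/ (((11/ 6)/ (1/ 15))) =-2257.70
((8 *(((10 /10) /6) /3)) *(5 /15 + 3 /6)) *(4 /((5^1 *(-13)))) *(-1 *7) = 56 /351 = 0.16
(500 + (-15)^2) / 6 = 725 / 6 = 120.83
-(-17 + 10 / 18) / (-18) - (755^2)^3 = -185217368568765625.91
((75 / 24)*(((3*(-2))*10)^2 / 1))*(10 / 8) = 28125 / 2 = 14062.50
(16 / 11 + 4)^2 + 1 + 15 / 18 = 22931 / 726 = 31.59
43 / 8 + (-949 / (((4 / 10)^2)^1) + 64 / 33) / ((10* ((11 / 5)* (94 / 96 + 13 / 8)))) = -98.12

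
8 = 8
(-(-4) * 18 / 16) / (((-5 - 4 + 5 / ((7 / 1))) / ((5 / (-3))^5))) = 6.98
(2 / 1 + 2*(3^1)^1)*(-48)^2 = 18432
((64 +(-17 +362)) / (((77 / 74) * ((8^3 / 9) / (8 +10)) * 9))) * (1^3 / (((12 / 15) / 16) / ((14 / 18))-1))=-680985 / 46112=-14.77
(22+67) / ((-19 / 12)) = -1068 / 19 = -56.21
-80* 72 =-5760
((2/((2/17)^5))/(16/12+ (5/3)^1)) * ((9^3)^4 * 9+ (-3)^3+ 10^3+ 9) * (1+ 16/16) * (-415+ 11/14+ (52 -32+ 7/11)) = -218750310988865417049997/3696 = -59185690202615102015.69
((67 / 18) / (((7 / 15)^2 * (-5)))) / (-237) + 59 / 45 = 461803 / 348390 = 1.33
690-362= 328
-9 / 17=-0.53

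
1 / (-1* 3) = -1 / 3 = -0.33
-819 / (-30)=27.30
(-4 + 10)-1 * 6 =0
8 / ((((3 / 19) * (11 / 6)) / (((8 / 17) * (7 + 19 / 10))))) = 108224 / 935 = 115.75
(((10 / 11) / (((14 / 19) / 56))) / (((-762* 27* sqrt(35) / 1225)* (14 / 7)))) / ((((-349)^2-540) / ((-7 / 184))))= 0.00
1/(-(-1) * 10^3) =1/1000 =0.00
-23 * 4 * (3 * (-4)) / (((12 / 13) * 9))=1196 / 9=132.89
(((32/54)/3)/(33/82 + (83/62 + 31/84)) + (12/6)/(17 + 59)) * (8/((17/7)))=776171620/1964780253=0.40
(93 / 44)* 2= 93 / 22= 4.23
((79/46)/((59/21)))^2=2752281/7365796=0.37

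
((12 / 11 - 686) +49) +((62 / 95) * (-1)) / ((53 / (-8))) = -35214369 / 55385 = -635.81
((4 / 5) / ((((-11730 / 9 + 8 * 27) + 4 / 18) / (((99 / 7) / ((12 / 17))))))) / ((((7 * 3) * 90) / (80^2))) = -0.05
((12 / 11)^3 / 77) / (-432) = -4 / 102487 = -0.00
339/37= 9.16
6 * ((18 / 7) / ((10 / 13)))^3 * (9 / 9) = 224.13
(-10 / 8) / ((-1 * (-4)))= -5 / 16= -0.31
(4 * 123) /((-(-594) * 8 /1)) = 41 /396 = 0.10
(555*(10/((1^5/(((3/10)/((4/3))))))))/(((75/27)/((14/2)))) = 62937/20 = 3146.85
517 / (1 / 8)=4136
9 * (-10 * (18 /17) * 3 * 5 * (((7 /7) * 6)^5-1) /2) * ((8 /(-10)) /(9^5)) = 311000 /4131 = 75.28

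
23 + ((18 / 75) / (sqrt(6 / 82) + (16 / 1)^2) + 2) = 1679421101 / 67174325 - 6 * sqrt(123) / 67174325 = 25.00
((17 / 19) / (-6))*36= -102 / 19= -5.37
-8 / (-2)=4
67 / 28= 2.39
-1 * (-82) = 82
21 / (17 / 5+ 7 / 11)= 385 / 74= 5.20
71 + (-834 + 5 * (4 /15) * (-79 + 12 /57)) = -16493 /19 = -868.05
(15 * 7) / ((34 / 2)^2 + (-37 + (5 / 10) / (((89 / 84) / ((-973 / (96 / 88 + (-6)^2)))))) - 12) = 635460 / 1377559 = 0.46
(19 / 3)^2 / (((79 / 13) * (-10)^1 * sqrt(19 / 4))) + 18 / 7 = 18 / 7 -247 * sqrt(19) / 3555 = 2.27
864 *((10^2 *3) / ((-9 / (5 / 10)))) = -14400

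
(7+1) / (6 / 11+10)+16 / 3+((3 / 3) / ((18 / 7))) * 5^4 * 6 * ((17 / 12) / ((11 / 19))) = 41050585 / 11484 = 3574.59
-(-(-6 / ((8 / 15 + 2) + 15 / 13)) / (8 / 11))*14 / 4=-45045 / 5752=-7.83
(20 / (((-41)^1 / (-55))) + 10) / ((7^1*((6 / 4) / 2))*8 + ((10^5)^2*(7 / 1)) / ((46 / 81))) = 17365 / 58117500019803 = 0.00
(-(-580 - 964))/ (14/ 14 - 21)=-386/ 5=-77.20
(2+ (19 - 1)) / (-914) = -10 / 457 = -0.02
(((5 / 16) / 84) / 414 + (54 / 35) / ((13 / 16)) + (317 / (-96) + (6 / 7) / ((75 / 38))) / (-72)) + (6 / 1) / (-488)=42501037751 / 22061894400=1.93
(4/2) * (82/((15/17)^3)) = 805732/3375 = 238.74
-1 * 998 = -998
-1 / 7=-0.14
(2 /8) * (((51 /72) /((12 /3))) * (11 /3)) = 187 /1152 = 0.16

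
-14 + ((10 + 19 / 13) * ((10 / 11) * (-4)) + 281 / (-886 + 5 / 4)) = -28338250 / 506077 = -56.00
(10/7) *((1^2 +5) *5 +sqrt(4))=320/7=45.71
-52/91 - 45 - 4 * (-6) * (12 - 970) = -161263/7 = -23037.57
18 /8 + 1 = 13 /4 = 3.25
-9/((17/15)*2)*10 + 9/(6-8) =-1503/34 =-44.21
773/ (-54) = -773/ 54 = -14.31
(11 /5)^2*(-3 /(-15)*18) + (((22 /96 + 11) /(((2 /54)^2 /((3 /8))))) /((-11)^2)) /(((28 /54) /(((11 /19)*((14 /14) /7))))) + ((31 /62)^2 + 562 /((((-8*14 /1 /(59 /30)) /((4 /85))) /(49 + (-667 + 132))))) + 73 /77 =197667570843 /795872000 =248.37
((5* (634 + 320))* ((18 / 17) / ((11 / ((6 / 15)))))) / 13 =34344 / 2431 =14.13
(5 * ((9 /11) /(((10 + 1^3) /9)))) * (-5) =-2025 /121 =-16.74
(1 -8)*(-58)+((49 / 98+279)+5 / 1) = 1381 / 2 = 690.50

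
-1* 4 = -4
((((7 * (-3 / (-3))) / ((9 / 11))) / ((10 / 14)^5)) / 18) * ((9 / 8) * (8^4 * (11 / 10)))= 1822147712 / 140625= 12957.49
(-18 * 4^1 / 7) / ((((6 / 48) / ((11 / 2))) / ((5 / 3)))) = -5280 / 7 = -754.29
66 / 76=33 / 38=0.87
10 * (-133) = -1330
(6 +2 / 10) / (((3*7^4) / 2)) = 62 / 36015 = 0.00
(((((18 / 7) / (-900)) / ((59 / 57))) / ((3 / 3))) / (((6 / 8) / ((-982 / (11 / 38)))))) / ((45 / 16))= 22688128 / 5110875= 4.44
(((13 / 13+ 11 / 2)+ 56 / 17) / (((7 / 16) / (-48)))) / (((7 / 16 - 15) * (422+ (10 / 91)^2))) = 134464512 / 769024189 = 0.17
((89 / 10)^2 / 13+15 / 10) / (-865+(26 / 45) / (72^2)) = -57567672 / 6558083155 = -0.01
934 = 934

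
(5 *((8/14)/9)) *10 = 200/63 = 3.17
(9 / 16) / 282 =3 / 1504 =0.00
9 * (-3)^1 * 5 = -135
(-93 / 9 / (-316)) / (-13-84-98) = -31 / 184860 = -0.00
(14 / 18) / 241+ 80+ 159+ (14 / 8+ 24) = 2296999 / 8676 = 264.75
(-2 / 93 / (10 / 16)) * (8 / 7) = -128 / 3255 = -0.04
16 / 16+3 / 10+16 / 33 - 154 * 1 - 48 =-66071 / 330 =-200.22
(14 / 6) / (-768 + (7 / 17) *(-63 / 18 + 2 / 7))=-238 / 78471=-0.00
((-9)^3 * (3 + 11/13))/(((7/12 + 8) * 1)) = -437400/1339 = -326.66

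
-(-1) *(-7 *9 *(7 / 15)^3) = -2401 / 375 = -6.40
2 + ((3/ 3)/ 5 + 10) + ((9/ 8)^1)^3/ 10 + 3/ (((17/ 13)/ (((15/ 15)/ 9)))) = 3289403/ 261120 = 12.60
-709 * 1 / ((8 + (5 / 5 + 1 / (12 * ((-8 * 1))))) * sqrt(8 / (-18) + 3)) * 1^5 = -204192 * sqrt(23) / 19849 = -49.34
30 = 30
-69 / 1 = -69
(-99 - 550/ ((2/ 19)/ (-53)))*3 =830478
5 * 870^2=3784500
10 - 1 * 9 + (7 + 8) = 16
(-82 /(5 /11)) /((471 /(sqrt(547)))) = -902 * sqrt(547) /2355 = -8.96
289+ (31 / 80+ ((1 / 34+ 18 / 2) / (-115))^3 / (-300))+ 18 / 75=5193872985300193 / 17932941300000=289.63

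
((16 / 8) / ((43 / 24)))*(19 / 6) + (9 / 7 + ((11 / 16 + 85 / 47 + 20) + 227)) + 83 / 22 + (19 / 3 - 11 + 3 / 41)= 77634179873 / 306254256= 253.50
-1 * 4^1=-4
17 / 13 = 1.31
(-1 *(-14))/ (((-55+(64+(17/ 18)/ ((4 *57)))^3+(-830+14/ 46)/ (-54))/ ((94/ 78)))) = 348702074606592/ 5418160114513956667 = 0.00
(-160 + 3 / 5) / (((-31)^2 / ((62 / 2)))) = -797 / 155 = -5.14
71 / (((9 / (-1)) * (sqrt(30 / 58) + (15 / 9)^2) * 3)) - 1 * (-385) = 213 * sqrt(435) / 16910 + 3895915 / 10146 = 384.25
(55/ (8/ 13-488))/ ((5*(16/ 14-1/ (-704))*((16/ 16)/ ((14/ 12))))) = -7007/ 304506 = -0.02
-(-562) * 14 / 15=7868 / 15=524.53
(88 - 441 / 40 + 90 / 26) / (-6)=-41827 / 3120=-13.41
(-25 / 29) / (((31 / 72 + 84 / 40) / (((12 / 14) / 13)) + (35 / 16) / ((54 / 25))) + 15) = -108000 / 6814333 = -0.02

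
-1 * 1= -1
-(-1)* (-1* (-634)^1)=634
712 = 712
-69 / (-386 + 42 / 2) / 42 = 23 / 5110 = 0.00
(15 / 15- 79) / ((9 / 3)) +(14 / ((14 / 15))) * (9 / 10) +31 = 18.50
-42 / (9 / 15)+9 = -61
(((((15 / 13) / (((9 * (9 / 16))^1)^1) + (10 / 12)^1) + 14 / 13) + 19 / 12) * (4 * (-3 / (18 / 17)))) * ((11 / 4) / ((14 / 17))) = -16610275 / 117936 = -140.84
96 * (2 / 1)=192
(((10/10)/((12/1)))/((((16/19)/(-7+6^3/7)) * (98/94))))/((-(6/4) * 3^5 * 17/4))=-149131/102019176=-0.00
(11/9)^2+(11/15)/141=28534/19035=1.50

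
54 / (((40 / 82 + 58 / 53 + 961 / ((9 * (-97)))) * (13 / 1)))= 102439566 / 11870573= 8.63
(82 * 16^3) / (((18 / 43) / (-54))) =-43327488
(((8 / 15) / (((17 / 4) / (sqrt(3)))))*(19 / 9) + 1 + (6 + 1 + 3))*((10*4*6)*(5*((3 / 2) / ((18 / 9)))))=12160*sqrt(3) / 51 + 9900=10312.98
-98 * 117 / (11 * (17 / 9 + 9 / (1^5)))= -1053 / 11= -95.73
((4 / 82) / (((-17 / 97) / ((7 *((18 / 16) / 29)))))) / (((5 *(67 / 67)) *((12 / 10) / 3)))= -6111 / 161704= -0.04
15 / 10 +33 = 69 / 2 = 34.50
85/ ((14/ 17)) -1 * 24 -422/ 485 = 531957/ 6790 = 78.34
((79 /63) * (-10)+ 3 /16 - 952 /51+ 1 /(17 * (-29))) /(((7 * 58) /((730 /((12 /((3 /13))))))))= -5626708235 /5245740864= -1.07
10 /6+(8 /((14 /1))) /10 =1.72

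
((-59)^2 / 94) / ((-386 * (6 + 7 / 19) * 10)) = -66139 / 43903640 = -0.00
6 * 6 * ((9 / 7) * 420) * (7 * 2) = 272160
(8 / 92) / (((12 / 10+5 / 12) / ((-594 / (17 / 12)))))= -855360 / 37927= -22.55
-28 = -28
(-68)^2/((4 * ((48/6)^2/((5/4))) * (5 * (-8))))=-289/512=-0.56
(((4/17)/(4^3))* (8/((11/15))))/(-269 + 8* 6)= -15/82654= -0.00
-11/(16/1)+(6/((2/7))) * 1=325/16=20.31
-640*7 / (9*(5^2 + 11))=-1120 / 81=-13.83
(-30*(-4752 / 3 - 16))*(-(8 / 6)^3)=-1024000 / 9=-113777.78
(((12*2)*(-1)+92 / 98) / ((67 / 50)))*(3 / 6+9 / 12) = -70625 / 3283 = -21.51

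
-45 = -45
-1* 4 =-4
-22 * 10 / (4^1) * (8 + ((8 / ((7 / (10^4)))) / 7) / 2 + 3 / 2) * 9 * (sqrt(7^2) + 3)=-200304225 / 49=-4087841.33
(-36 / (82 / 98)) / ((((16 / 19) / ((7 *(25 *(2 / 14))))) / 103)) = -21575925 / 164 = -131560.52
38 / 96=19 / 48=0.40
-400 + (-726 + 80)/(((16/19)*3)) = -15737/24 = -655.71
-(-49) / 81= 49 / 81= 0.60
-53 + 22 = -31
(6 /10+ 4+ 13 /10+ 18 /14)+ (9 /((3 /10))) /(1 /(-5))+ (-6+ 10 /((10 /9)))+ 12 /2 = -9367 /70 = -133.81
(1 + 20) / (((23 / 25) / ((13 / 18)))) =2275 / 138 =16.49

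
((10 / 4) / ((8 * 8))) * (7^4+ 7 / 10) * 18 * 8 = 216153 / 16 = 13509.56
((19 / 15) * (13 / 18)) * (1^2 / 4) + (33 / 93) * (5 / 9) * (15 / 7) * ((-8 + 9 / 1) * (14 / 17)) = 328169 / 569160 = 0.58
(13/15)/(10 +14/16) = 104/1305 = 0.08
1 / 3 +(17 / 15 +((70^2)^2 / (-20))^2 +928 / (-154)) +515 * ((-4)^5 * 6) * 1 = 1664582634139934 / 1155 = 1441197085835.44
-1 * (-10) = 10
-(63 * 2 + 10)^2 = -18496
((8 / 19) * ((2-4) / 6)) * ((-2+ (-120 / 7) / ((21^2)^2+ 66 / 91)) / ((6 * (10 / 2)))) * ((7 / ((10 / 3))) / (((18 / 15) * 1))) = 27531182 / 1681294515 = 0.02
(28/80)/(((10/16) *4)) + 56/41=3087/2050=1.51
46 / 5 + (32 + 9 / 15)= 209 / 5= 41.80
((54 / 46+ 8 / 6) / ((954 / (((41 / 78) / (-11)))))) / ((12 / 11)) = -7093 / 61613136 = -0.00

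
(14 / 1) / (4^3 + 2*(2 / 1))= 7 / 34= 0.21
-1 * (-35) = 35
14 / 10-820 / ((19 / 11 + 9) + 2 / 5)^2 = -2445173 / 468180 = -5.22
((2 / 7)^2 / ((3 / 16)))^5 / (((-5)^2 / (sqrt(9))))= 1073741824 / 572012379225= 0.00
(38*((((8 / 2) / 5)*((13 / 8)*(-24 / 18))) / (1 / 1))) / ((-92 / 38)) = 27.21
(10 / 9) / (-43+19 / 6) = -20 / 717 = -0.03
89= 89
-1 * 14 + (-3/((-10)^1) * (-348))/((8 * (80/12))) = -6383/400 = -15.96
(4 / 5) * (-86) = -344 / 5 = -68.80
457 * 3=1371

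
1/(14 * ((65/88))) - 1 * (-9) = 4139/455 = 9.10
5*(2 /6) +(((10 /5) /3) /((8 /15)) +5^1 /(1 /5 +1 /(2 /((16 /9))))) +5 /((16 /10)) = 12505 /1176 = 10.63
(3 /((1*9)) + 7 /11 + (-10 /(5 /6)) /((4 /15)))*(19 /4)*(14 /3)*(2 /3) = -193249 /297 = -650.67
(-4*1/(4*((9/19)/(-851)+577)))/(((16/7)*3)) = -113183/447816192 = -0.00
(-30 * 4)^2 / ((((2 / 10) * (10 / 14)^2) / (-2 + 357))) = 50097600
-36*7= -252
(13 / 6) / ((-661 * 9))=-13 / 35694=-0.00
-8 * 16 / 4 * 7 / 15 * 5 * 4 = -896 / 3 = -298.67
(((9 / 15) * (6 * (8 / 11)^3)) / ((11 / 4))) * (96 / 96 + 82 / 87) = 2076672 / 2122945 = 0.98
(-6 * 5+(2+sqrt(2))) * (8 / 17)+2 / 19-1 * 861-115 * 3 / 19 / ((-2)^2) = -1135165 / 1292+8 * sqrt(2) / 17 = -877.95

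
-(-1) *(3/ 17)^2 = 9/ 289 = 0.03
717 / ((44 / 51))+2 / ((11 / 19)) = 36719 / 44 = 834.52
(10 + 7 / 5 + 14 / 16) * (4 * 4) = 982 / 5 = 196.40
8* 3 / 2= 12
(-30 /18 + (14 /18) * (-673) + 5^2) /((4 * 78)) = -4501 /2808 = -1.60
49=49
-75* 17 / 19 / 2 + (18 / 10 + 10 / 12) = -8812 / 285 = -30.92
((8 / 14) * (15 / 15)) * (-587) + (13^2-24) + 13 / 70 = -13317 / 70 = -190.24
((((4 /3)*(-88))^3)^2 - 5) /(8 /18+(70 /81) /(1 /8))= 1902199139463619 /5364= 354623254933.56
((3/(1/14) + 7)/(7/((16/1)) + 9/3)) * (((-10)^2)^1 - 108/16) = 1329.24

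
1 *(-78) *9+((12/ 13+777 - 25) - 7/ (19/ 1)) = 12487/ 247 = 50.55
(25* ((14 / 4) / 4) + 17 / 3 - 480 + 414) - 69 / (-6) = -647 / 24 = -26.96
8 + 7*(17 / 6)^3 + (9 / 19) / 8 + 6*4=98125 / 513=191.28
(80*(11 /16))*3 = 165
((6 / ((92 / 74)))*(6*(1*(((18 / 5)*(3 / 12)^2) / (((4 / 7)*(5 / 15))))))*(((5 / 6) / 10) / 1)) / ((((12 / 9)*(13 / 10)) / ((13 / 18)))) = 6993 / 5888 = 1.19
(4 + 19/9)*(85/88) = 425/72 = 5.90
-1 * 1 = -1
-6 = -6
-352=-352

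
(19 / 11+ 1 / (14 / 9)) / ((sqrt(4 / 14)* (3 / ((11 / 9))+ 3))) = 73* sqrt(14) / 336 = 0.81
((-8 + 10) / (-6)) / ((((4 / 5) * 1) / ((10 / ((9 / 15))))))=-125 / 18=-6.94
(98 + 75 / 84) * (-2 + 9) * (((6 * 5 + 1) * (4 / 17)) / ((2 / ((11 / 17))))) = 1633.61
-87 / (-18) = 29 / 6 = 4.83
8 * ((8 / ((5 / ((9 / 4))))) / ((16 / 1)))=9 / 5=1.80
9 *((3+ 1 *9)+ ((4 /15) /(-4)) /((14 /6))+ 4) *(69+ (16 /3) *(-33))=-538317 /35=-15380.49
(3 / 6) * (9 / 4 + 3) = 21 / 8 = 2.62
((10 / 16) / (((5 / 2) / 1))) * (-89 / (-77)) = 89 / 308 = 0.29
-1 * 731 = -731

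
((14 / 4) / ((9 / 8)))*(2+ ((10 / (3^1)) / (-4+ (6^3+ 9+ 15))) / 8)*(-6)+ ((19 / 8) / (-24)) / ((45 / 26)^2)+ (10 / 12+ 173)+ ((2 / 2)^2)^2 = 788156551 / 5734800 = 137.43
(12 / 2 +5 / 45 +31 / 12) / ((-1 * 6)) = -313 / 216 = -1.45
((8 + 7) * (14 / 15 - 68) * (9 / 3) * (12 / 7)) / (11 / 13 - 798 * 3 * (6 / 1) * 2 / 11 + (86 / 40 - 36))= 103577760 / 52945697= 1.96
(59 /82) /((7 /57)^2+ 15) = 191691 /4000288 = 0.05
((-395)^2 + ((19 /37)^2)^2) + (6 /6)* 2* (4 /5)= 1462095495018 /9370805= 156026.67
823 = 823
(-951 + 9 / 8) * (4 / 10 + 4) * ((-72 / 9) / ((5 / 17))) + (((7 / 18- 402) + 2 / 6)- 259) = 50859343 / 450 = 113020.76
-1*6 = -6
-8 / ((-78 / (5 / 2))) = 10 / 39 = 0.26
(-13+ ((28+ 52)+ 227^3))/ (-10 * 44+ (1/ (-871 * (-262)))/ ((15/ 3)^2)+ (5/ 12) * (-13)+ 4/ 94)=-18818656821315000/ 716528606993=-26263.65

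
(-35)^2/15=245/3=81.67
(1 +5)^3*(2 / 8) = 54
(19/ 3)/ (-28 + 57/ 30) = -190/ 783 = -0.24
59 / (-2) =-59 / 2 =-29.50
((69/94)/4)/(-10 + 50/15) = -207/7520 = -0.03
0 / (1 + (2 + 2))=0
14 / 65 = 0.22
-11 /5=-2.20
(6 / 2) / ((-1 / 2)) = -6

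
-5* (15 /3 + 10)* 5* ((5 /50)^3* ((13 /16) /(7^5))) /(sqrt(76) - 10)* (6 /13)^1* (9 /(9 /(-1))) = -15 /4302592 - 3* sqrt(19) /4302592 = -0.00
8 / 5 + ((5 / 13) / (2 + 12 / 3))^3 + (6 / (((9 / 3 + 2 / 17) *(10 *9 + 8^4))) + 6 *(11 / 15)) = 24299041625 / 4049352216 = 6.00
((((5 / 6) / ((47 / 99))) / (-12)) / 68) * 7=-385 / 25568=-0.02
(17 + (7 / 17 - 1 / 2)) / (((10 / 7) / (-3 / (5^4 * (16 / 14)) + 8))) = 6436619 / 68000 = 94.66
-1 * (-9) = 9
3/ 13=0.23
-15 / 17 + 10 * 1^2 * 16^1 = 2705 / 17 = 159.12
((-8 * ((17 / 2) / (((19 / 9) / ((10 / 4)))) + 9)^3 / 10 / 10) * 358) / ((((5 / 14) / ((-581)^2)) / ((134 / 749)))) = -12316441683603775977 / 366956500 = -33563764870.23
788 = 788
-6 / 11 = -0.55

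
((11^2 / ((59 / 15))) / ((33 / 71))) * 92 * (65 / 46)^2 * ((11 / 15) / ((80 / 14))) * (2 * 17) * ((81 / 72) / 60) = 172773601 / 173696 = 994.69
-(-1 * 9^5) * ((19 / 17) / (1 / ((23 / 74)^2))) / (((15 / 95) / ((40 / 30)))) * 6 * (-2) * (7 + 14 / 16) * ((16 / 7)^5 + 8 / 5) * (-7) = 2278858503.66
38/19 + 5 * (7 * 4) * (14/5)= 394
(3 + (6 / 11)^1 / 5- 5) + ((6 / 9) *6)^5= 56216 / 55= 1022.11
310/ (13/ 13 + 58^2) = 62/ 673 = 0.09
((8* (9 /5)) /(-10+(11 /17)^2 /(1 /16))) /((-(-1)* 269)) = -1156 /71285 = -0.02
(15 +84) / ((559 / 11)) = 1089 / 559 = 1.95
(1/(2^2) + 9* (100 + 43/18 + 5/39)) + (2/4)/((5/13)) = 240293/260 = 924.20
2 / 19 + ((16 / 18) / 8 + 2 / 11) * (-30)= -5444 / 627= -8.68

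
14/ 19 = 0.74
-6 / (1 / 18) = -108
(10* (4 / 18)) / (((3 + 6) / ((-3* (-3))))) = 20 / 9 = 2.22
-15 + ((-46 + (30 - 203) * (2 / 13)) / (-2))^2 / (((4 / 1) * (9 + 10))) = 7531 / 3211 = 2.35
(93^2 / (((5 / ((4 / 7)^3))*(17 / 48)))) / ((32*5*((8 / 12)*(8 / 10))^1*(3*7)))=103788 / 204085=0.51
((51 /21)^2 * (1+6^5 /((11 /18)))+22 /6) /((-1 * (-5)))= 17338246 /1155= 15011.47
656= 656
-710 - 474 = -1184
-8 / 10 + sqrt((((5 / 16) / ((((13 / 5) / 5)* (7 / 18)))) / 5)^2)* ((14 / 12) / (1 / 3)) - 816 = -848347 / 1040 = -815.72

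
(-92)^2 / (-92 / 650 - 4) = -1375400 / 673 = -2043.68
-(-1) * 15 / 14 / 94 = 0.01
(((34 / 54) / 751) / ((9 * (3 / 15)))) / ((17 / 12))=20 / 60831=0.00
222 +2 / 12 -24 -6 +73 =1591 / 6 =265.17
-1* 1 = -1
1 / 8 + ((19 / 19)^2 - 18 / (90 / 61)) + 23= 477 / 40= 11.92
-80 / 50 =-8 / 5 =-1.60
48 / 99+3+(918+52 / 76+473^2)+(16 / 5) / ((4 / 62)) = 704436911 / 3135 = 224700.77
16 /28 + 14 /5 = 118 /35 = 3.37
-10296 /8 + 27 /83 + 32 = -104138 /83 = -1254.67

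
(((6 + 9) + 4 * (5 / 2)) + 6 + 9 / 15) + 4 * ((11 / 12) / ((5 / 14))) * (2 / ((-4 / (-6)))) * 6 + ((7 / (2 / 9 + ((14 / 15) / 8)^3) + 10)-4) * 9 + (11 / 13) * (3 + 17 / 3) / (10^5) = 4001992611773 / 7251450000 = 551.89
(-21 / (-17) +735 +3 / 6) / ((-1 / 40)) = -500980 / 17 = -29469.41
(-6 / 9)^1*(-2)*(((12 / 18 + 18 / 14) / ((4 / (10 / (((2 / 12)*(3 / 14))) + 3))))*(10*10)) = 1160300 / 63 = 18417.46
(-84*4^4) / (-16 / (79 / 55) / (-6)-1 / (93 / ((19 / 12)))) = -1895878656 / 162179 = -11690.04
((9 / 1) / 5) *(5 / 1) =9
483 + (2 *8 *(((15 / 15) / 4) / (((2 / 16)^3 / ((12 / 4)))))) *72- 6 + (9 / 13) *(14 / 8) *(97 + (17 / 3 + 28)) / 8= 442864.79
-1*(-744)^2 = -553536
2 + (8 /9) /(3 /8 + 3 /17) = 2438 /675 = 3.61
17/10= 1.70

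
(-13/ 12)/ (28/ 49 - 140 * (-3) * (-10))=91/ 352752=0.00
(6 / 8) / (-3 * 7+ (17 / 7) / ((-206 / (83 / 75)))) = -162225 / 4545122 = -0.04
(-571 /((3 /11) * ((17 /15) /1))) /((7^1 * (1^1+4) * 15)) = -6281 /1785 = -3.52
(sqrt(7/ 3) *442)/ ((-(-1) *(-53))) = -442 *sqrt(21)/ 159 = -12.74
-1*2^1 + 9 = 7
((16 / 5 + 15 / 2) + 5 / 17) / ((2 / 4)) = 1869 / 85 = 21.99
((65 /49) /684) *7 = 65 /4788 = 0.01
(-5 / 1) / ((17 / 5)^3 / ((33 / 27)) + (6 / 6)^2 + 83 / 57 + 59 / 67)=-26255625 / 186386348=-0.14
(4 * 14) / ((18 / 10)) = 280 / 9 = 31.11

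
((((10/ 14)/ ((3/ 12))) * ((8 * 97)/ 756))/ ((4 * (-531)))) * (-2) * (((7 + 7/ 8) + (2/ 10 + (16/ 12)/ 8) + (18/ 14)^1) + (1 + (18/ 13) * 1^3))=12617663/ 383572098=0.03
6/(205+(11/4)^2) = 96/3401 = 0.03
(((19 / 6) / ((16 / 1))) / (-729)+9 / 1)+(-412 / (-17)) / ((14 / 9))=204700939 / 8328096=24.58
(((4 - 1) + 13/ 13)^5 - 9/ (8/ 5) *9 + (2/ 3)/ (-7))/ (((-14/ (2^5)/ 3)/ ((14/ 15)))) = -654044/ 105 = -6228.99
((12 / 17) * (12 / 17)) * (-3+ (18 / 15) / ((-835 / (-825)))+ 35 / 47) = -0.53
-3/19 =-0.16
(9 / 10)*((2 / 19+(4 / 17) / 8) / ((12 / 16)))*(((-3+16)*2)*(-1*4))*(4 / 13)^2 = -1.59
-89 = -89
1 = 1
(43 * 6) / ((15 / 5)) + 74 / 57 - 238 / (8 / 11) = -239.95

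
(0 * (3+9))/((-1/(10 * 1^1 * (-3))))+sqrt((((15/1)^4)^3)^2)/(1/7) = 908224365234375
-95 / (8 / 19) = -1805 / 8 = -225.62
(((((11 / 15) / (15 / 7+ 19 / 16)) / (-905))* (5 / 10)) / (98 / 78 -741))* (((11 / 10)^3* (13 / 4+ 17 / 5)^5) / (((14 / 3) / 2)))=23762577839107107 / 19477500500000000000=0.00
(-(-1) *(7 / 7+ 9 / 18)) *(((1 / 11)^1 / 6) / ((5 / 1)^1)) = 1 / 220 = 0.00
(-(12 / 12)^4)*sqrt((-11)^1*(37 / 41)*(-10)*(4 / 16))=-sqrt(166870) / 82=-4.98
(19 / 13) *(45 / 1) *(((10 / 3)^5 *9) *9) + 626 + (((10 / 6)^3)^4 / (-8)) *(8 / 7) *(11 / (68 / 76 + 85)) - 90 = 173070327209986387 / 78925365792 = 2192835.29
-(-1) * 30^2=900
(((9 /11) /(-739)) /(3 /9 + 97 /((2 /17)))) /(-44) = 27 /885069262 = 0.00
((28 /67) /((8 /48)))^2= 28224 /4489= 6.29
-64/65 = -0.98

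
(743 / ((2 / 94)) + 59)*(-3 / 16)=-26235 / 4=-6558.75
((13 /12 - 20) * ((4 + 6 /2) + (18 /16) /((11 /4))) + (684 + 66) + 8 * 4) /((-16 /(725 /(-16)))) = 122849075 /67584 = 1817.72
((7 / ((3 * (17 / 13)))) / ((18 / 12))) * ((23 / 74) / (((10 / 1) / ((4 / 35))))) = 598 / 141525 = 0.00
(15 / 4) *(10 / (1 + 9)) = 15 / 4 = 3.75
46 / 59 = 0.78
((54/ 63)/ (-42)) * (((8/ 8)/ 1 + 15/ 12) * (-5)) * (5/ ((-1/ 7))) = -225/ 28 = -8.04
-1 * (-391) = 391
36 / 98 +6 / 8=1.12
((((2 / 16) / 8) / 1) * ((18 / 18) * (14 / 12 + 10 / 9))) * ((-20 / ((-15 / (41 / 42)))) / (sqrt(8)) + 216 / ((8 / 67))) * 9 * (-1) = -74169 / 128 - 1681 * sqrt(2) / 16128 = -579.59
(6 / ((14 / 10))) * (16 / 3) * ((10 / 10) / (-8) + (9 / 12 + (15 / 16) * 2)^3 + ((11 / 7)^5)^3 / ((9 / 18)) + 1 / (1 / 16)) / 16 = 21800287362890127255 / 8507630225817856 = 2562.44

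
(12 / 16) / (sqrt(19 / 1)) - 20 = -19.83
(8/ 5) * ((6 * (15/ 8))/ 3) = 6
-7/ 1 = -7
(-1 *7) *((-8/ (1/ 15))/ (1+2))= 280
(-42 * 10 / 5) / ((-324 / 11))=77 / 27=2.85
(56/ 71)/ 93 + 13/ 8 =86287/ 52824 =1.63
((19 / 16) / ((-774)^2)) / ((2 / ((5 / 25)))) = 19 / 95852160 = 0.00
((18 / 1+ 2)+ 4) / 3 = 8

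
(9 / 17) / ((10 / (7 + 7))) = 0.74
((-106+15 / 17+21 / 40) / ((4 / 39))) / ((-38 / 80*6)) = 924599 / 2584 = 357.82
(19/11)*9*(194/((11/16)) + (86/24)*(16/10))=2707842/605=4475.77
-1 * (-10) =10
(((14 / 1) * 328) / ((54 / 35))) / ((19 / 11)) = 883960 / 513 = 1723.12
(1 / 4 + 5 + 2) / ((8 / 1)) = 29 / 32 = 0.91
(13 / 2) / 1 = 13 / 2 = 6.50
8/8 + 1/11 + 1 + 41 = 474/11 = 43.09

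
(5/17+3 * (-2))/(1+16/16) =-97/34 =-2.85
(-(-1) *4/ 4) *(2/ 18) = 1/ 9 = 0.11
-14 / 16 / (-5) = 7 / 40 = 0.18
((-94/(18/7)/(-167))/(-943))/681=-329/965201049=-0.00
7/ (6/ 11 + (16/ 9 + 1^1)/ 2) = 1386/ 383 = 3.62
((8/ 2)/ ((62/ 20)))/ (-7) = -40/ 217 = -0.18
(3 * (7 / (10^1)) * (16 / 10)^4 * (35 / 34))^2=22658678784 / 112890625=200.71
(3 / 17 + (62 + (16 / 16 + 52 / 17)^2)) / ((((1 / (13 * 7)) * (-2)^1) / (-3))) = 3102645 / 289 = 10735.80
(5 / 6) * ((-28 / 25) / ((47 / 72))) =-336 / 235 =-1.43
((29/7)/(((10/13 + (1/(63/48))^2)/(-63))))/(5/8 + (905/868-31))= 99907668/15154873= 6.59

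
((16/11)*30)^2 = 230400/121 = 1904.13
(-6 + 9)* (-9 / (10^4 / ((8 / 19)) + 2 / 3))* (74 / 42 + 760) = -431919 / 498764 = -0.87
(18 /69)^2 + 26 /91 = 1310 /3703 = 0.35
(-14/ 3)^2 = 196/ 9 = 21.78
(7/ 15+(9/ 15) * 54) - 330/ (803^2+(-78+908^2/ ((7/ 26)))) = 4264303861/ 129745905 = 32.87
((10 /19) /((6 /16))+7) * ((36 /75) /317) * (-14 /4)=-6706 /150575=-0.04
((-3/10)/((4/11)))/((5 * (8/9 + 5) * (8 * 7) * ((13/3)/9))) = -8019/7716800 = -0.00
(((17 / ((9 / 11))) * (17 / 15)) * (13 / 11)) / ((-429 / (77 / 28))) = -289 / 1620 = -0.18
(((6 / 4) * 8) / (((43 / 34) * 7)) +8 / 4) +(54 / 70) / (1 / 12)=12.61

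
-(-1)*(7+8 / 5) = 8.60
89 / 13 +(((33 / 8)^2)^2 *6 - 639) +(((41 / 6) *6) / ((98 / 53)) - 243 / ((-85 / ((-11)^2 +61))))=182691166211 / 110888960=1647.51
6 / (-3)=-2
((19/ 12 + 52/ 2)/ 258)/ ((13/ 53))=17543/ 40248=0.44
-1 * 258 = -258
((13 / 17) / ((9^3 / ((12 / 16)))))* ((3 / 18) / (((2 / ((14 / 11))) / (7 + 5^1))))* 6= 91 / 15147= 0.01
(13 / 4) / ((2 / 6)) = 39 / 4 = 9.75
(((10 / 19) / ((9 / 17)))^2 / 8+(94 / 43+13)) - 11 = 10837435 / 2514726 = 4.31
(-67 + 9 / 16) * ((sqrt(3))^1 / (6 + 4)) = -1063 * sqrt(3) / 160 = -11.51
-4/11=-0.36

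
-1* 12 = -12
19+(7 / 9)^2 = 1588 / 81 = 19.60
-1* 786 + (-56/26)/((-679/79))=-990830/1261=-785.75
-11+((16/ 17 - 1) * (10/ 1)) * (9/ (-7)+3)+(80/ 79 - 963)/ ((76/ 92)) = -210148718/ 178619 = -1176.52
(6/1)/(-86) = -3/43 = -0.07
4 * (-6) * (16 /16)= -24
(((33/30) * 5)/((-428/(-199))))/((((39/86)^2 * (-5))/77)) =-311654497/1627470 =-191.50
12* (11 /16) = 33 /4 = 8.25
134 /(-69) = -134 /69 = -1.94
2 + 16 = 18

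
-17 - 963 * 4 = -3869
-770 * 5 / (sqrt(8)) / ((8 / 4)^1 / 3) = -5775 * sqrt(2) / 4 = -2041.77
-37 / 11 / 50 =-37 / 550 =-0.07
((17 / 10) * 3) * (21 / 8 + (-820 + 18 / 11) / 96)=-10591 / 352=-30.09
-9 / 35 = -0.26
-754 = -754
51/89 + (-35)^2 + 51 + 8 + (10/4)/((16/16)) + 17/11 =1288.62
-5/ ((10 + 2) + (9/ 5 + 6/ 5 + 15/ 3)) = -1/ 4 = -0.25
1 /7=0.14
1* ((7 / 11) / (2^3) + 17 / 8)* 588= 14259 / 11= 1296.27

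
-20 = -20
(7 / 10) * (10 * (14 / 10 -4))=-91 / 5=-18.20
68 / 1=68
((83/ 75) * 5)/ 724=83/ 10860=0.01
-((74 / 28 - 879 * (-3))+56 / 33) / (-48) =1220299 / 22176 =55.03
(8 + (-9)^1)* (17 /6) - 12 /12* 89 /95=-2149 /570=-3.77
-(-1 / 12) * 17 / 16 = 17 / 192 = 0.09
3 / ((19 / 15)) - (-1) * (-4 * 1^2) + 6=83 / 19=4.37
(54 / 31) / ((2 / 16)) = 432 / 31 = 13.94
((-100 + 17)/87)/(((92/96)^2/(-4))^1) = 63744/15341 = 4.16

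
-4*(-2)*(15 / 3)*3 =120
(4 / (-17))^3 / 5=-64 / 24565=-0.00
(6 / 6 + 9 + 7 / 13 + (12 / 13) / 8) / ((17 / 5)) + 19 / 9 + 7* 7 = 54.24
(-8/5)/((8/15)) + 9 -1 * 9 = -3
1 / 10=0.10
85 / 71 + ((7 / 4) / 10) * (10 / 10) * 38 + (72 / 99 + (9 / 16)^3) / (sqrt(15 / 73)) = 40787 * sqrt(1095) / 675840 + 11143 / 1420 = 9.84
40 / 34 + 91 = 1567 / 17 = 92.18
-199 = -199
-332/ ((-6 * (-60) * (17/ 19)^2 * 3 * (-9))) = 29963/ 702270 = 0.04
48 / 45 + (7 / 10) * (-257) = -1073 / 6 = -178.83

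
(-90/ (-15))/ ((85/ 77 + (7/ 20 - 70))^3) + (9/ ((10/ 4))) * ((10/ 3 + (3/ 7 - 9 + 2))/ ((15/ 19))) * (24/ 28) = -6079020828711349808/ 480314083708338075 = -12.66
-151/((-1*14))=151/14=10.79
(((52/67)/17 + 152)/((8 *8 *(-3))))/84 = -6185/656064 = -0.01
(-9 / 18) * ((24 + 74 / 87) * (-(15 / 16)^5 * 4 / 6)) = 91209375 / 15204352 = 6.00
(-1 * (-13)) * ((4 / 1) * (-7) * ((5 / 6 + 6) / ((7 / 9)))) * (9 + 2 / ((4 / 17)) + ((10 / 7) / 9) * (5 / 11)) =-12981215 / 231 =-56195.74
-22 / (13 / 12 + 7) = -264 / 97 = -2.72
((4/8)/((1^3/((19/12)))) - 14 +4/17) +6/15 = -25649/2040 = -12.57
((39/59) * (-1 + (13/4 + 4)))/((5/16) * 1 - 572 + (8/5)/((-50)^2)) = -12187500/1686476237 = -0.01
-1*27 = -27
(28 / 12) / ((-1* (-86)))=7 / 258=0.03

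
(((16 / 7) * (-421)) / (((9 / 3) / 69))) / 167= -132.53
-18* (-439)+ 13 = 7915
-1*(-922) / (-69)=-922 / 69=-13.36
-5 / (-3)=5 / 3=1.67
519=519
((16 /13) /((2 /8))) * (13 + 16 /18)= 8000 /117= 68.38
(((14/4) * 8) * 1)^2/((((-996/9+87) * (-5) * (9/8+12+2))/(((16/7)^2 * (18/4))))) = 10.30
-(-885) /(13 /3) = 2655 /13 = 204.23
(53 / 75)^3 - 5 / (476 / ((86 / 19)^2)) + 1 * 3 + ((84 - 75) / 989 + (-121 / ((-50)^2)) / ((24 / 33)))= 3.08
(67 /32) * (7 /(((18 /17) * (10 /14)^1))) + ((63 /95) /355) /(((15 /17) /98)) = 1902377911 /97128000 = 19.59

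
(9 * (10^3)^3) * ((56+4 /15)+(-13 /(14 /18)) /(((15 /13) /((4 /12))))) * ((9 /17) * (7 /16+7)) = 1822837500000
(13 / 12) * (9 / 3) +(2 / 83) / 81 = 3.25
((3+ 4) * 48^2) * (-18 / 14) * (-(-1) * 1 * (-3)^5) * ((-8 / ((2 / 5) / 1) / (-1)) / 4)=25194240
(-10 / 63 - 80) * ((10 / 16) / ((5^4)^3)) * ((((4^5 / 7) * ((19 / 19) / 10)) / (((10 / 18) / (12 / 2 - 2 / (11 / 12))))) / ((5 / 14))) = -155136 / 2685546875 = -0.00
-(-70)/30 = 7/3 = 2.33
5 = 5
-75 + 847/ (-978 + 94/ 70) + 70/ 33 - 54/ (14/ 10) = -886889330/ 7896273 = -112.32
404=404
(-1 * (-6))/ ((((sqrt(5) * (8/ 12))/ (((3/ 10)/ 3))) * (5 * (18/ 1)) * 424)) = sqrt(5)/ 212000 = 0.00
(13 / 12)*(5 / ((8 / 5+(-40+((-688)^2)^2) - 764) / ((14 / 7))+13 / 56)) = 4550 / 94102907444307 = 0.00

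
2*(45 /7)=90 /7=12.86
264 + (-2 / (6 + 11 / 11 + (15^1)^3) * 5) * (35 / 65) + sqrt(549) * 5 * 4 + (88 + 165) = 60 * sqrt(61) + 11365176 / 21983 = 985.61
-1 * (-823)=823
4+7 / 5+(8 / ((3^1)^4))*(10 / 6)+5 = 12836 / 1215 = 10.56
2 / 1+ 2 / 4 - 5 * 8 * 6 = -475 / 2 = -237.50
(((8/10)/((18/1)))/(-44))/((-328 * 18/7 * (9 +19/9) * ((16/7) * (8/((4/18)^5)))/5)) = 49/3067902604800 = 0.00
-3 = -3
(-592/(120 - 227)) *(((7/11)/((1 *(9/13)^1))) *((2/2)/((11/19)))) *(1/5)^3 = 1023568/14565375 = 0.07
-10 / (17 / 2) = -20 / 17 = -1.18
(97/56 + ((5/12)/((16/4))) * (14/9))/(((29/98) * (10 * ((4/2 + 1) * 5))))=2506/58725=0.04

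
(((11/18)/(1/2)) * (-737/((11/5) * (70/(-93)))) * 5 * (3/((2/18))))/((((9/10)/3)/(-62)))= -106238550/7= -15176935.71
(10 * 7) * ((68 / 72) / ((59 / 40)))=23800 / 531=44.82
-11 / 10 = -1.10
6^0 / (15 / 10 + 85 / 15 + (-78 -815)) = -6 / 5315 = -0.00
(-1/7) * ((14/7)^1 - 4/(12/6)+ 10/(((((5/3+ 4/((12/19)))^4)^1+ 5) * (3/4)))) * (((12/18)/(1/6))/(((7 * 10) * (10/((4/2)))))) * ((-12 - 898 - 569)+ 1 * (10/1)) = 23504/3014235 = 0.01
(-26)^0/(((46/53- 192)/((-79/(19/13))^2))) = -55900637/3656930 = -15.29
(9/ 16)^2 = 81/ 256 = 0.32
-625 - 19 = -644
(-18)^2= 324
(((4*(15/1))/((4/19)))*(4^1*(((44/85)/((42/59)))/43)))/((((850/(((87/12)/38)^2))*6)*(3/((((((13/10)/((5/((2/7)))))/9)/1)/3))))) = 7095517/56227949820000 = 0.00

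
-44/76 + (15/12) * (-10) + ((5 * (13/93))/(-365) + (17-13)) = -2342699/257982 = -9.08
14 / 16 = 7 / 8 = 0.88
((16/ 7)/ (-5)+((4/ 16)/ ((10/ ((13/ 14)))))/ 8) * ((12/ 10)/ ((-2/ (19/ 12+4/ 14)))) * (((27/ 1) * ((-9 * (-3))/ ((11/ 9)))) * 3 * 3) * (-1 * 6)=-16407.00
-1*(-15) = 15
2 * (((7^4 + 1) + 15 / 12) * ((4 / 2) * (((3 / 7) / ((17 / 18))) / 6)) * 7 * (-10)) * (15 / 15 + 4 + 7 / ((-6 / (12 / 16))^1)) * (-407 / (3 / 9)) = 17430147405 / 68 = 256325697.13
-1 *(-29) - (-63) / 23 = 730 / 23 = 31.74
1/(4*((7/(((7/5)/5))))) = 1/100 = 0.01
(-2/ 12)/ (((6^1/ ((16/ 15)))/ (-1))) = 4/ 135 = 0.03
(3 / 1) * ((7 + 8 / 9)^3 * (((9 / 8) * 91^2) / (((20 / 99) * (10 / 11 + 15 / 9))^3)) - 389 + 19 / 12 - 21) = 3827683377219097279 / 39304000000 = 97386611.47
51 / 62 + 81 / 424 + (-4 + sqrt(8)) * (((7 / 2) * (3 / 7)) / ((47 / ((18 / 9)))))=6 * sqrt(2) / 47 + 468453 / 617768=0.94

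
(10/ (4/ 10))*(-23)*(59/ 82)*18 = -305325/ 41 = -7446.95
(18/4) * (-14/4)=-63/4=-15.75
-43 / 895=-0.05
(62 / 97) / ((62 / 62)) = 62 / 97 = 0.64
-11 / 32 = -0.34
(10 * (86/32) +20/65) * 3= 8481/104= 81.55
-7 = -7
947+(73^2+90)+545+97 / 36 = 248893 / 36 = 6913.69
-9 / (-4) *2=4.50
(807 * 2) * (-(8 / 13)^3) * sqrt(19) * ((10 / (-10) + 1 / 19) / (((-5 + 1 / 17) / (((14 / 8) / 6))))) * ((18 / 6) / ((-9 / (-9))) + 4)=-6146112 * sqrt(19) / 41743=-641.79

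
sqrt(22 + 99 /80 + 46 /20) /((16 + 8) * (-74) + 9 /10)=-sqrt(1135) /11834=-0.00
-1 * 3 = -3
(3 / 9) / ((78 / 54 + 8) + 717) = 3 / 6538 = 0.00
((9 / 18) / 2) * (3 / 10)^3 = 27 / 4000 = 0.01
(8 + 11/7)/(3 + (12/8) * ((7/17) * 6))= 1139/798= 1.43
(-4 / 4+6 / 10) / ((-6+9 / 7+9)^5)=-16807 / 60750000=-0.00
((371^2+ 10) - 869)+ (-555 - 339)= 135888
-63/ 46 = -1.37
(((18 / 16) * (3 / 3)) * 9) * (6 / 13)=243 / 52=4.67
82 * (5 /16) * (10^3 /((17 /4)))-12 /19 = 1947296 /323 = 6028.78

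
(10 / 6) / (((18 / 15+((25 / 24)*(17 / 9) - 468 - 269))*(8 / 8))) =-1800 / 792539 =-0.00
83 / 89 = 0.93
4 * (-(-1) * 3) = 12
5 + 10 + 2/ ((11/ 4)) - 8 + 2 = 107/ 11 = 9.73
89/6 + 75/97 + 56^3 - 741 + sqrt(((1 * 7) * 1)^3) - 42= 7 * sqrt(7) + 101761889/582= 174867.13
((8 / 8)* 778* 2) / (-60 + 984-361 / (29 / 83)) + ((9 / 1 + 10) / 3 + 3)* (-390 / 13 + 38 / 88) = -290.22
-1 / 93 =-0.01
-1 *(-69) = 69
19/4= 4.75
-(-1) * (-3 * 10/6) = -5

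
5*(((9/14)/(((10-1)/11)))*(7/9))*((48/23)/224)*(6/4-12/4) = -55/1288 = -0.04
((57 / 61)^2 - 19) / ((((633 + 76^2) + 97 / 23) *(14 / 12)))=-775675 / 320169724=-0.00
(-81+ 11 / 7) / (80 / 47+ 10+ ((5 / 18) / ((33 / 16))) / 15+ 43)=-1.45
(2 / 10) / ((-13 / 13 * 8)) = -1 / 40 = -0.02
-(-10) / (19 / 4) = 40 / 19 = 2.11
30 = 30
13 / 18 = 0.72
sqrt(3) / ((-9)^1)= -sqrt(3) / 9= -0.19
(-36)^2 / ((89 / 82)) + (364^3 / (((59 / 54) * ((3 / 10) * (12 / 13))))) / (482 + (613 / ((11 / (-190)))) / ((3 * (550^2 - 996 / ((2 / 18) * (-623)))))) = 2612233727537550398496 / 7870395753389537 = 331906.27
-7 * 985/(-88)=78.35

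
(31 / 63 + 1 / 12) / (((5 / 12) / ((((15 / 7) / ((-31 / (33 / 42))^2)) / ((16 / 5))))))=87725 / 147671104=0.00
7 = 7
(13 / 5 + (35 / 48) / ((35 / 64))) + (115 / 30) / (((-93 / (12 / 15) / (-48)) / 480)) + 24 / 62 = 355289 / 465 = 764.06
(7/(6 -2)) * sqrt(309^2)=2163/4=540.75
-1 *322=-322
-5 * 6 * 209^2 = -1310430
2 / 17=0.12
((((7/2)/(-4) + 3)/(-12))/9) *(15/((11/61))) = -5185/3168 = -1.64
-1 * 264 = -264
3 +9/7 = 4.29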